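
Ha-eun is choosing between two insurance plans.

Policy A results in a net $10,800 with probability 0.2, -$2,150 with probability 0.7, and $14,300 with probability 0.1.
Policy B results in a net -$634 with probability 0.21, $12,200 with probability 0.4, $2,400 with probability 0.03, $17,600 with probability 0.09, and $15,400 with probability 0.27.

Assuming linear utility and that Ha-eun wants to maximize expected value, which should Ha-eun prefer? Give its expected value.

Policy B ($10,560.86)

Policy A = 0.2 × 10800 + 0.7 × (-2150) + 0.1 × 14300 = 2160 − 1505 + 1430 = 2085
Policy B = 0.21 × (-634) + 0.4 × 12200 + 0.03 × 2400 + 0.09 × 17600 + 0.27 × 15400 = -133.14 + 4880 + 72 + 1584 + 4158 = 10560.86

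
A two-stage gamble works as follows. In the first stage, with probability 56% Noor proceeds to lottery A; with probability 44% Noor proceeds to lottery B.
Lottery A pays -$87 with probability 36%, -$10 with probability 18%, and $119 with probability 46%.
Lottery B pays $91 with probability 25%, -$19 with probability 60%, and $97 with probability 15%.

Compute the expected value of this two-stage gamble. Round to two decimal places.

$23.50

EV(A) = 0.36 × (-87) + 0.18 × (-10) + 0.46 × 119 = -31.32 − 1.8 + 54.74 = 21.62
EV(B) = 0.25 × 91 + 0.6 × (-19) + 0.15 × 97 = 22.75 − 11.4 + 14.55 = 25.9
Overall = 0.56 × 21.62 + 0.44 × 25.9 = 12.1072 + 11.396 = 23.5032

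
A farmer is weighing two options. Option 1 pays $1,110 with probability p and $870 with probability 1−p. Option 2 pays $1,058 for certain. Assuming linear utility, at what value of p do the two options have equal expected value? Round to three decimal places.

p = 0.783

p·1110 + (1−p)·870 = 1058
240p + 870 = 1058
p = (1058 − 870) / 240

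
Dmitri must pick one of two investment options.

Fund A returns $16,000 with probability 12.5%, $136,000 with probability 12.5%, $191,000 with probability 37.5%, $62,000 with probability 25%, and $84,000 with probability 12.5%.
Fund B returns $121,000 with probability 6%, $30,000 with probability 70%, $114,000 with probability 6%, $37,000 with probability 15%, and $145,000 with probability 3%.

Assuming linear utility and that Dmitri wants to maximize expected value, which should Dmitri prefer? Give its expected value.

Fund A = 0.125 × 16000 + 0.125 × 136000 + 0.375 × 191000 + 0.25 × 62000 + 0.125 × 84000 = 2000 + 17000 + 71625 + 15500 + 10500 = 116625
Fund B = 0.06 × 121000 + 0.7 × 30000 + 0.06 × 114000 + 0.15 × 37000 + 0.03 × 145000 = 7260 + 21000 + 6840 + 5550 + 4350 = 45000

Fund A ($116,625)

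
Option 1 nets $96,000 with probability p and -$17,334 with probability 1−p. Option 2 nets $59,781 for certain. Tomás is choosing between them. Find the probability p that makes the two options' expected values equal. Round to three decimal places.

p·96000 + (1−p)·(-17334) = 59781
113334p − 17334 = 59781
p = (59781 + 17334) / 113334

p = 0.680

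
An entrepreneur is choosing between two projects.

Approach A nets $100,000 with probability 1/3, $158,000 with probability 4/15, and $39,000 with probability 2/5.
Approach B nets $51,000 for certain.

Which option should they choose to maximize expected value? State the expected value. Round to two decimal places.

Approach A ($91,066.67)

Approach A = 1/3 × 100000 + 4/15 × 158000 + 2/5 × 39000 = 33333.3333 + 42133.3333 + 15600 = 91066.6667
Approach B: 51000 (certain)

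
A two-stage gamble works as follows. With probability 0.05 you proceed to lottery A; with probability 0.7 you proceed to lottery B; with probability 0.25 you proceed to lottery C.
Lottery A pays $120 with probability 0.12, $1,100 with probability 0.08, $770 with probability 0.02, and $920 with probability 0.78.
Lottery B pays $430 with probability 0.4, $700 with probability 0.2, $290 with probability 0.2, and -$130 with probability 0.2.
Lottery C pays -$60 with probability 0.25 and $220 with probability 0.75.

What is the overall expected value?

EV(A) = 0.12 × 120 + 0.08 × 1100 + 0.02 × 770 + 0.78 × 920 = 14.4 + 88 + 15.4 + 717.6 = 835.4
EV(B) = 0.4 × 430 + 0.2 × 700 + 0.2 × 290 + 0.2 × (-130) = 172 + 140 + 58 − 26 = 344
EV(C) = 0.25 × (-60) + 0.75 × 220 = -15 + 165 = 150
Overall = 0.05 × 835.4 + 0.7 × 344 + 0.25 × 150 = 41.77 + 240.8 + 37.5 = 320.07

$320.07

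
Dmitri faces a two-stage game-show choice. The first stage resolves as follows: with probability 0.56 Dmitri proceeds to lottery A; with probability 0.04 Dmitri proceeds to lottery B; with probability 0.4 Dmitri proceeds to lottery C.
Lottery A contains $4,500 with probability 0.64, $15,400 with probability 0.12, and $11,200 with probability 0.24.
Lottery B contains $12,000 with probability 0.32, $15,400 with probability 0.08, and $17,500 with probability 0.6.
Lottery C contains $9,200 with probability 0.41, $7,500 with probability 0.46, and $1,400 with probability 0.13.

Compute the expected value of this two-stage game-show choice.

EV(A) = 0.64 × 4500 + 0.12 × 15400 + 0.24 × 11200 = 2880 + 1848 + 2688 = 7416
EV(B) = 0.32 × 12000 + 0.08 × 15400 + 0.6 × 17500 = 3840 + 1232 + 10500 = 15572
EV(C) = 0.41 × 9200 + 0.46 × 7500 + 0.13 × 1400 = 3772 + 3450 + 182 = 7404
Overall = 0.56 × 7416 + 0.04 × 15572 + 0.4 × 7404 = 4152.96 + 622.88 + 2961.6 = 7737.44

$7,737.44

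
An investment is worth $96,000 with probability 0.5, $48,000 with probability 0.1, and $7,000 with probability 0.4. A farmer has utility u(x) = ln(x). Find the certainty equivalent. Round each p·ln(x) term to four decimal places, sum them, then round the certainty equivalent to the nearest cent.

E[u] = 0.5·ln(96000) + 0.1·ln(48000) + 0.4·ln(7000) = 5.7361 + 1.0779 + 3.5415 = 10.3555
CE = e^10.3555 ≈ 31429.43

$31,429.43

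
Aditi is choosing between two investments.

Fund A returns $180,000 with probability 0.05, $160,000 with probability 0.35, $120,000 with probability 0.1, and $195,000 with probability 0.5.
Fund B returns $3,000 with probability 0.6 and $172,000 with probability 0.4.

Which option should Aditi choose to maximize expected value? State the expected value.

Fund A = 0.05 × 180000 + 0.35 × 160000 + 0.1 × 120000 + 0.5 × 195000 = 9000 + 56000 + 12000 + 97500 = 174500
Fund B = 0.6 × 3000 + 0.4 × 172000 = 1800 + 68800 = 70600

Fund A ($174,500)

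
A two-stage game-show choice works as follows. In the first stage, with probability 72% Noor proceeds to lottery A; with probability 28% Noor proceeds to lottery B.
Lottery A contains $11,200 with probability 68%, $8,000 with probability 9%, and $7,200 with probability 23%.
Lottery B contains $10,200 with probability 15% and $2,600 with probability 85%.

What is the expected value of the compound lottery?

EV(A) = 0.68 × 11200 + 0.09 × 8000 + 0.23 × 7200 = 7616 + 720 + 1656 = 9992
EV(B) = 0.15 × 10200 + 0.85 × 2600 = 1530 + 2210 = 3740
Overall = 0.72 × 9992 + 0.28 × 3740 = 7194.24 + 1047.2 = 8241.44

$8,241.44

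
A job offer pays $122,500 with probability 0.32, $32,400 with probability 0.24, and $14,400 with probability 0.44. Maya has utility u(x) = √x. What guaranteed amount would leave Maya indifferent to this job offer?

$43,264

E[u] = 0.32·√122500 + 0.24·√32400 + 0.44·√14400 = 0.32·350 + 0.24·180 + 0.44·120 = 208
CE = (208)² = 43264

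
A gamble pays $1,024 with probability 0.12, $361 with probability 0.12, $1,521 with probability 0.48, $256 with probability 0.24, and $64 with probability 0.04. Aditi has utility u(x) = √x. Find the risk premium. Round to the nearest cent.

$119.28

E[u] = 0.12·√1024 + 0.12·√361 + 0.48·√1521 + 0.24·√256 + 0.04·√64 = 0.12·32 + 0.12·19 + 0.48·39 + 0.24·16 + 0.04·8 = 29
CE = (29)² = 841
Risk premium = EV − CE = 960.28 − 841 = 119.28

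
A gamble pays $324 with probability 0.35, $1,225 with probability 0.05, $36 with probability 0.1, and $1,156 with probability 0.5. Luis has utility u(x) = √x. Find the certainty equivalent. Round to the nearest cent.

E[u] = 0.35·√324 + 0.05·√1225 + 0.1·√36 + 0.5·√1156 = 0.35·18 + 0.05·35 + 0.1·6 + 0.5·34 = 25.65
CE = (25.65)² = 657.9225

$657.92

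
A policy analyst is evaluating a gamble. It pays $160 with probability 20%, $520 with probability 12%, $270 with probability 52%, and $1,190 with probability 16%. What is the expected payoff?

EV = 0.2 × 160 + 0.12 × 520 + 0.52 × 270 + 0.16 × 1190 = 32 + 62.4 + 140.4 + 190.4 = 425.2

$425.20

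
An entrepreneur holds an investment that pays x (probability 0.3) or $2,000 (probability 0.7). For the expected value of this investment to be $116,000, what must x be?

x = $382,000

0.3·x + 0.7·2000 = 116000
0.3·x = 116000 − 1400 = 114600
x = 114600 / 0.3 = 382000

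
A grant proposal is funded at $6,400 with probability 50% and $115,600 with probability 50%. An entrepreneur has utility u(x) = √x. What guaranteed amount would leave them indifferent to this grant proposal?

E[u] = 0.5·√6400 + 0.5·√115600 = 0.5·80 + 0.5·340 = 210
CE = (210)² = 44100

$44,100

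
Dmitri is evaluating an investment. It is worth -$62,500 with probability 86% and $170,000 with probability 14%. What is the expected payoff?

EV = 0.86 × (-62500) + 0.14 × 170000 = -53750 + 23800 = -29950

-$29,950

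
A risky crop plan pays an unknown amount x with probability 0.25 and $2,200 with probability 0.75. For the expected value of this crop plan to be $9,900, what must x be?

0.25·x + 0.75·2200 = 9900
0.25·x = 9900 − 1650 = 8250
x = 8250 / 0.25 = 33000

x = $33,000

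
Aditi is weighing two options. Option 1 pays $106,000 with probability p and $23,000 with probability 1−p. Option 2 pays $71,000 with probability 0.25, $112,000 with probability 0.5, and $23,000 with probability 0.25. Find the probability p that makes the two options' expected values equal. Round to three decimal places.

p = 0.681

EV(Option 2) = 0.25 × 71000 + 0.5 × 112000 + 0.25 × 23000 = 17750 + 56000 + 5750 = 79500
p·106000 + (1−p)·23000 = 79500
83000p + 23000 = 79500
p = (79500 − 23000) / 83000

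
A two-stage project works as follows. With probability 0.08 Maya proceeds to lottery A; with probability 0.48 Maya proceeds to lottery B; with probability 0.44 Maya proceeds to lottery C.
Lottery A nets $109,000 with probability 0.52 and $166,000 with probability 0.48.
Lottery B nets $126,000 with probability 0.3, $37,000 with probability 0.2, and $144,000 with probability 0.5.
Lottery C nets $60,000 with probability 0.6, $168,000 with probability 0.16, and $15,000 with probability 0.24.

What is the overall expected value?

$96,416

EV(A) = 0.52 × 109000 + 0.48 × 166000 = 56680 + 79680 = 136360
EV(B) = 0.3 × 126000 + 0.2 × 37000 + 0.5 × 144000 = 37800 + 7400 + 72000 = 117200
EV(C) = 0.6 × 60000 + 0.16 × 168000 + 0.24 × 15000 = 36000 + 26880 + 3600 = 66480
Overall = 0.08 × 136360 + 0.48 × 117200 + 0.44 × 66480 = 10908.8 + 56256 + 29251.2 = 96416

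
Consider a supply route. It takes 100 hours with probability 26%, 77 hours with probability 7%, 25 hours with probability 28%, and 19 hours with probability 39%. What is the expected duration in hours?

45.8 hours

EV = 0.26 × 100 + 0.07 × 77 + 0.28 × 25 + 0.39 × 19 = 26 + 5.39 + 7 + 7.41 = 45.8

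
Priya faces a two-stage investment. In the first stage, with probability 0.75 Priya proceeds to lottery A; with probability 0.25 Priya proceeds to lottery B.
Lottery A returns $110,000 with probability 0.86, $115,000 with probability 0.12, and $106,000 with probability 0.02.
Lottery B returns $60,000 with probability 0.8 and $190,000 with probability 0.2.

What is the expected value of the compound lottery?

$104,390

EV(A) = 0.86 × 110000 + 0.12 × 115000 + 0.02 × 106000 = 94600 + 13800 + 2120 = 110520
EV(B) = 0.8 × 60000 + 0.2 × 190000 = 48000 + 38000 = 86000
Overall = 0.75 × 110520 + 0.25 × 86000 = 82890 + 21500 = 104390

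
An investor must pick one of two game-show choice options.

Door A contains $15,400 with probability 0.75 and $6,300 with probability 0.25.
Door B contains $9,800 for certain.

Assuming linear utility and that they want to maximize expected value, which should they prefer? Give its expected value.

Door A ($13,125)

Door A = 0.75 × 15400 + 0.25 × 6300 = 11550 + 1575 = 13125
Door B: 9800 (certain)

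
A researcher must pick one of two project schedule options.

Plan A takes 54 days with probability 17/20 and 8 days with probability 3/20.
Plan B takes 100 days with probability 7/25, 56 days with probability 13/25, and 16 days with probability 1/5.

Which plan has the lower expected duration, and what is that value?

Plan A (47.1 days)

Plan A = 17/20 × 54 + 3/20 × 8 = 45.9 + 1.2 = 47.1
Plan B = 7/25 × 100 + 13/25 × 56 + 1/5 × 16 = 28 + 29.12 + 3.2 = 60.32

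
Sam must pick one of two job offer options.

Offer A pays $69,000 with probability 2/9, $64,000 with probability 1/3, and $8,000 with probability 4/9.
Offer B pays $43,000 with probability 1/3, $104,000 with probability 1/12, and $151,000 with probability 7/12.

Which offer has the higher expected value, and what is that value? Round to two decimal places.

Offer A = 2/9 × 69000 + 1/3 × 64000 + 4/9 × 8000 = 15333.3333 + 21333.3333 + 3555.5556 = 40222.2222
Offer B = 1/3 × 43000 + 1/12 × 104000 + 7/12 × 151000 = 14333.3333 + 8666.6667 + 88083.3333 = 111083.3333

Offer B ($111,083.33)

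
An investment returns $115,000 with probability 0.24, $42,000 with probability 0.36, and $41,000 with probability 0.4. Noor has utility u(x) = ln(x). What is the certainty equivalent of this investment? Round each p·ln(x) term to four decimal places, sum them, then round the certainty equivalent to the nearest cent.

E[u] = 0.24·ln(115000) + 0.36·ln(42000) + 0.4·ln(41000) = 2.7966 + 3.8324 + 4.2485 = 10.8775
CE = e^10.8775 ≈ 52971.01

$52,971.01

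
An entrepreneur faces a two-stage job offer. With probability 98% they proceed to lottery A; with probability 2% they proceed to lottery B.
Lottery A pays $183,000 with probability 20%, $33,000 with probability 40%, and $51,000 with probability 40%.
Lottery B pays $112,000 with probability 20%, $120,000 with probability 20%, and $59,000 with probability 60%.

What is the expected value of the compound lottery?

EV(A) = 0.2 × 183000 + 0.4 × 33000 + 0.4 × 51000 = 36600 + 13200 + 20400 = 70200
EV(B) = 0.2 × 112000 + 0.2 × 120000 + 0.6 × 59000 = 22400 + 24000 + 35400 = 81800
Overall = 0.98 × 70200 + 0.02 × 81800 = 68796 + 1636 = 70432

$70,432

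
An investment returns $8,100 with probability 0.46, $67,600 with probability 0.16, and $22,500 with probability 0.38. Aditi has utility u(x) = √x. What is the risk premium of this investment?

$3,492

E[u] = 0.46·√8100 + 0.16·√67600 + 0.38·√22500 = 0.46·90 + 0.16·260 + 0.38·150 = 140
CE = (140)² = 19600
Risk premium = EV − CE = 23092 − 19600 = 3492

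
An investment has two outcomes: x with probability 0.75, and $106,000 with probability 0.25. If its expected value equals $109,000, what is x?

x = $110,000

0.75·x + 0.25·106000 = 109000
0.75·x = 109000 − 26500 = 82500
x = 82500 / 0.75 = 110000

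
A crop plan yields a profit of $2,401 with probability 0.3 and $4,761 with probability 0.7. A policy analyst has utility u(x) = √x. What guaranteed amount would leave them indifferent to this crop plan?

$3,969

E[u] = 0.3·√2401 + 0.7·√4761 = 0.3·49 + 0.7·69 = 63
CE = (63)² = 3969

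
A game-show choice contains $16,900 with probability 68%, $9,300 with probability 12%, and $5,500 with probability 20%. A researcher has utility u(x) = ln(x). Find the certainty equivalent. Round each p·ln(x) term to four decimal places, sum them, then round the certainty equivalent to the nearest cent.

$12,566.63

E[u] = 0.68·ln(16900) + 0.12·ln(9300) + 0.2·ln(5500) = 6.6198 + 1.0965 + 1.7225 = 9.4388
CE = e^9.4388 ≈ 12566.63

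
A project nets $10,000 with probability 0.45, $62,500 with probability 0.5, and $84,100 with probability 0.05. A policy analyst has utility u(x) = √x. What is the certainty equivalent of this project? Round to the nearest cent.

$34,040.25

E[u] = 0.45·√10000 + 0.5·√62500 + 0.05·√84100 = 0.45·100 + 0.5·250 + 0.05·290 = 184.5
CE = (184.5)² = 34040.25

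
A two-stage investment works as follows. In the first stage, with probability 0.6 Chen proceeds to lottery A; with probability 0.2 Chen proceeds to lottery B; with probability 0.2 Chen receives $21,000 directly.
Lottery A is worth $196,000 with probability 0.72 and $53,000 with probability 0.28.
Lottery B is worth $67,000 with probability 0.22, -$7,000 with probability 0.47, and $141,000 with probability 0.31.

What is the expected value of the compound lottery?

$108,808

EV(A) = 0.72 × 196000 + 0.28 × 53000 = 141120 + 14840 = 155960
EV(B) = 0.22 × 67000 + 0.47 × (-7000) + 0.31 × 141000 = 14740 − 3290 + 43710 = 55160
Branch C: 21000 (certain)
Overall = 0.6 × 155960 + 0.2 × 55160 + 0.2 × 21000 = 93576 + 11032 + 4200 = 108808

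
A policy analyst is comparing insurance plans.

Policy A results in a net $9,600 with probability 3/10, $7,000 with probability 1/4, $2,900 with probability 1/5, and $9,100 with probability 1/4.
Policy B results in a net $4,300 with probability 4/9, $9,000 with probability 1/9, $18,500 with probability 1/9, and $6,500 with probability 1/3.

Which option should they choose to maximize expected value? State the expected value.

Policy A = 3/10 × 9600 + 1/4 × 7000 + 1/5 × 2900 + 1/4 × 9100 = 2880 + 1750 + 580 + 2275 = 7485
Policy B = 4/9 × 4300 + 1/9 × 9000 + 1/9 × 18500 + 1/3 × 6500 = 1911.1111 + 1000 + 2055.5556 + 2166.6667 = 7133.3333

Policy A ($7,485)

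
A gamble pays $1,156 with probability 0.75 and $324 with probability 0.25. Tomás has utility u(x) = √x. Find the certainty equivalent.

$900

E[u] = 0.75·√1156 + 0.25·√324 = 0.75·34 + 0.25·18 = 30
CE = (30)² = 900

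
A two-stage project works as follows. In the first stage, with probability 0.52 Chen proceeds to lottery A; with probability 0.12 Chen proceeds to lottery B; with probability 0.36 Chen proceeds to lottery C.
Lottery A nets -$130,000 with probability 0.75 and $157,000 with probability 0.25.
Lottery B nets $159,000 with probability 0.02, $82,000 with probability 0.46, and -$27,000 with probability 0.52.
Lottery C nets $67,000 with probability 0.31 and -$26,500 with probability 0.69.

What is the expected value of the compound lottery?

EV(A) = 0.75 × (-130000) + 0.25 × 157000 = -97500 + 39250 = -58250
EV(B) = 0.02 × 159000 + 0.46 × 82000 + 0.52 × (-27000) = 3180 + 37720 − 14040 = 26860
EV(C) = 0.31 × 67000 + 0.69 × (-26500) = 20770 − 18285 = 2485
Overall = 0.52 × (-58250) + 0.12 × 26860 + 0.36 × 2485 = -30290 + 3223.2 + 894.6 = -26172.2

-$26,172.20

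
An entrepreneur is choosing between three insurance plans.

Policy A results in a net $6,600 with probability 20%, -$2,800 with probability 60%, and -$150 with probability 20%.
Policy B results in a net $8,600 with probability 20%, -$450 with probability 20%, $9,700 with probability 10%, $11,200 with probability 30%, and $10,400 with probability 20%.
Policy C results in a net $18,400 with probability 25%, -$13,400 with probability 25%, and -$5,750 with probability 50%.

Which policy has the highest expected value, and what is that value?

Policy B ($8,040)

Policy A = 0.2 × 6600 + 0.6 × (-2800) + 0.2 × (-150) = 1320 − 1680 − 30 = -390
Policy B = 0.2 × 8600 + 0.2 × (-450) + 0.1 × 9700 + 0.3 × 11200 + 0.2 × 10400 = 1720 − 90 + 970 + 3360 + 2080 = 8040
Policy C = 0.25 × 18400 + 0.25 × (-13400) + 0.5 × (-5750) = 4600 − 3350 − 2875 = -1625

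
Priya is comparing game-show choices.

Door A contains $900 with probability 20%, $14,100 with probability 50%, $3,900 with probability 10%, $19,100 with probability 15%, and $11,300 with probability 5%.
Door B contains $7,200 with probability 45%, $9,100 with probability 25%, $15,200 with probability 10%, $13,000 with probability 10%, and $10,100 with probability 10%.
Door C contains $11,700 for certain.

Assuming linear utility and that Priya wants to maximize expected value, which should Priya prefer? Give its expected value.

Door A = 0.2 × 900 + 0.5 × 14100 + 0.1 × 3900 + 0.15 × 19100 + 0.05 × 11300 = 180 + 7050 + 390 + 2865 + 565 = 11050
Door B = 0.45 × 7200 + 0.25 × 9100 + 0.1 × 15200 + 0.1 × 13000 + 0.1 × 10100 = 3240 + 2275 + 1520 + 1300 + 1010 = 9345
Door C: 11700 (certain)

Door C ($11,700)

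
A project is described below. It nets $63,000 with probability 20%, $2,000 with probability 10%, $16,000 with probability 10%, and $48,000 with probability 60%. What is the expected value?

$43,200

EV = 0.2 × 63000 + 0.1 × 2000 + 0.1 × 16000 + 0.6 × 48000 = 12600 + 200 + 1600 + 28800 = 43200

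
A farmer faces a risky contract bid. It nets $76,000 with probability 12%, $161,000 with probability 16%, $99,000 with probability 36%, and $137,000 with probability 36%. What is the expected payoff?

EV = 0.12 × 76000 + 0.16 × 161000 + 0.36 × 99000 + 0.36 × 137000 = 9120 + 25760 + 35640 + 49320 = 119840

$119,840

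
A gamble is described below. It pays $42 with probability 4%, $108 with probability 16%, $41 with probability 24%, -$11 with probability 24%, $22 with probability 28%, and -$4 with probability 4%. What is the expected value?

EV = 0.04 × 42 + 0.16 × 108 + 0.24 × 41 + 0.24 × (-11) + 0.28 × 22 + 0.04 × (-4) = 1.68 + 17.28 + 9.84 − 2.64 + 6.16 − 0.16 = 32.16

$32.16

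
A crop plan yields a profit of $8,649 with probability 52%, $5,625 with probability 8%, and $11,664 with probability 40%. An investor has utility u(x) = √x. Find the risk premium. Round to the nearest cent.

$95.13

E[u] = 0.52·√8649 + 0.08·√5625 + 0.4·√11664 = 0.52·93 + 0.08·75 + 0.4·108 = 97.56
CE = (97.56)² = 9517.9536
Risk premium = EV − CE = 9613.08 − 9517.9536 = 95.1264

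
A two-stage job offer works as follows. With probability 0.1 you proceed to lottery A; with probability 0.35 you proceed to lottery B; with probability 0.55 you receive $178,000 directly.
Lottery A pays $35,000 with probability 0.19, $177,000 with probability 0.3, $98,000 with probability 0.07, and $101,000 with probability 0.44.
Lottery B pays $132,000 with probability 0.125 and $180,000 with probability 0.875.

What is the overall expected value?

EV(A) = 0.19 × 35000 + 0.3 × 177000 + 0.07 × 98000 + 0.44 × 101000 = 6650 + 53100 + 6860 + 44440 = 111050
EV(B) = 0.125 × 132000 + 0.875 × 180000 = 16500 + 157500 = 174000
Branch C: 178000 (certain)
Overall = 0.1 × 111050 + 0.35 × 174000 + 0.55 × 178000 = 11105 + 60900 + 97900 = 169905

$169,905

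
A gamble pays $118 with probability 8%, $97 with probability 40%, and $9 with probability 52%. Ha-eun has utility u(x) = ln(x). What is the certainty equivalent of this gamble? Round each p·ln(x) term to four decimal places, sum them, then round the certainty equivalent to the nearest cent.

$28.62

E[u] = 0.08·ln(118) + 0.4·ln(97) + 0.52·ln(9) = 0.3817 + 1.8299 + 1.1426 = 3.3542
CE = e^3.3542 ≈ 28.62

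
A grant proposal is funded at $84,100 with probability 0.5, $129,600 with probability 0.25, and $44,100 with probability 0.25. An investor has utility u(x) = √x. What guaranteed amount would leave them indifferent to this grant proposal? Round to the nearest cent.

E[u] = 0.5·√84100 + 0.25·√129600 + 0.25·√44100 = 0.5·290 + 0.25·360 + 0.25·210 = 287.5
CE = (287.5)² = 82656.25

$82,656.25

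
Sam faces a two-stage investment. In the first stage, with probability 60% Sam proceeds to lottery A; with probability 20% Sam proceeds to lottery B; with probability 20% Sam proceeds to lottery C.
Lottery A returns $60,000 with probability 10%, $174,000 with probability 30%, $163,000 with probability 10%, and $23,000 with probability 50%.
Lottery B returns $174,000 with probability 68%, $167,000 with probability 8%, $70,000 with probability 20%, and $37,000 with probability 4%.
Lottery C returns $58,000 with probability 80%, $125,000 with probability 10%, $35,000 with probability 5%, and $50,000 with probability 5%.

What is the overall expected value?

$93,662

EV(A) = 0.1 × 60000 + 0.3 × 174000 + 0.1 × 163000 + 0.5 × 23000 = 6000 + 52200 + 16300 + 11500 = 86000
EV(B) = 0.68 × 174000 + 0.08 × 167000 + 0.2 × 70000 + 0.04 × 37000 = 118320 + 13360 + 14000 + 1480 = 147160
EV(C) = 0.8 × 58000 + 0.1 × 125000 + 0.05 × 35000 + 0.05 × 50000 = 46400 + 12500 + 1750 + 2500 = 63150
Overall = 0.6 × 86000 + 0.2 × 147160 + 0.2 × 63150 = 51600 + 29432 + 12630 = 93662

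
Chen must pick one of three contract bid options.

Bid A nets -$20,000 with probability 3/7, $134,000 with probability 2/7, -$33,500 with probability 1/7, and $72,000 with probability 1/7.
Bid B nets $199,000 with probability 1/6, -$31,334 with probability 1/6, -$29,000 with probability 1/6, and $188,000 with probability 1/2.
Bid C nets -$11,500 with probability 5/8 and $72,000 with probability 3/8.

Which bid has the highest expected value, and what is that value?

Bid A = 3/7 × (-20000) + 2/7 × 134000 + 1/7 × (-33500) + 1/7 × 72000 = -8571.4286 + 38285.7143 − 4785.7143 + 10285.7143 = 35214.2857
Bid B = 1/6 × 199000 + 1/6 × (-31334) + 1/6 × (-29000) + 1/2 × 188000 = 33166.6667 − 5222.3333 − 4833.3333 + 94000 = 117111
Bid C = 5/8 × (-11500) + 3/8 × 72000 = -7187.5 + 27000 = 19812.5

Bid B ($117,111)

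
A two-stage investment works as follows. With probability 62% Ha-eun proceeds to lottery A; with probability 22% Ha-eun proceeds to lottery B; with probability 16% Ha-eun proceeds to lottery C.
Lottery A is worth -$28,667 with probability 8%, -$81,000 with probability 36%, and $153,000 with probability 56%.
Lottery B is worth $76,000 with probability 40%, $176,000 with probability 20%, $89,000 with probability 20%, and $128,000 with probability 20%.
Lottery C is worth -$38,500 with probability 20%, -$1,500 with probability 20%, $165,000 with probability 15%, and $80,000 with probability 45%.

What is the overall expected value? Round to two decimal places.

EV(A) = 0.08 × (-28667) + 0.36 × (-81000) + 0.56 × 153000 = -2293.36 − 29160 + 85680 = 54226.64
EV(B) = 0.4 × 76000 + 0.2 × 176000 + 0.2 × 89000 + 0.2 × 128000 = 30400 + 35200 + 17800 + 25600 = 109000
EV(C) = 0.2 × (-38500) + 0.2 × (-1500) + 0.15 × 165000 + 0.45 × 80000 = -7700 − 300 + 24750 + 36000 = 52750
Overall = 0.62 × 54226.64 + 0.22 × 109000 + 0.16 × 52750 = 33620.5168 + 23980 + 8440 = 66040.5168

$66,040.52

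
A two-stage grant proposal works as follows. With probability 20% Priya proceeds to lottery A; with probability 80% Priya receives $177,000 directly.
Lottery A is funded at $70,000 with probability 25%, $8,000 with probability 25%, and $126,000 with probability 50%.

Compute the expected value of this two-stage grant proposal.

$158,100

EV(A) = 0.25 × 70000 + 0.25 × 8000 + 0.5 × 126000 = 17500 + 2000 + 63000 = 82500
Branch B: 177000 (certain)
Overall = 0.2 × 82500 + 0.8 × 177000 = 16500 + 141600 = 158100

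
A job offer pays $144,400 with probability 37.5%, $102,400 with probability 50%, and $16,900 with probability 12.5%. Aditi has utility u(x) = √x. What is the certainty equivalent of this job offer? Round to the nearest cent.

$101,601.56

E[u] = 0.375·√144400 + 0.5·√102400 + 0.125·√16900 = 0.375·380 + 0.5·320 + 0.125·130 = 318.75
CE = (318.75)² = 101601.5625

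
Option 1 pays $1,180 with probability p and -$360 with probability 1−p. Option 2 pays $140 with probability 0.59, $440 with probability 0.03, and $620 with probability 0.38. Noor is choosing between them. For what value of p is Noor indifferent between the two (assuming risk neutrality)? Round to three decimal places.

EV(Option 2) = 0.59 × 140 + 0.03 × 440 + 0.38 × 620 = 82.6 + 13.2 + 235.6 = 331.4
p·1180 + (1−p)·(-360) = 331.4
1540p − 360 = 331.4
p = (331.4 + 360) / 1540

p = 0.449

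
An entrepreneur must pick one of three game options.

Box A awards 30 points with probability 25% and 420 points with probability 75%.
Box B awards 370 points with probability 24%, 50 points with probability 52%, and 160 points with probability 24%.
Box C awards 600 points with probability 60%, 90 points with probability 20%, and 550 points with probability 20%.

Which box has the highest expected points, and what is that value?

Box C (488 points)

Box A = 0.25 × 30 + 0.75 × 420 = 7.5 + 315 = 322.5
Box B = 0.24 × 370 + 0.52 × 50 + 0.24 × 160 = 88.8 + 26 + 38.4 = 153.2
Box C = 0.6 × 600 + 0.2 × 90 + 0.2 × 550 = 360 + 18 + 110 = 488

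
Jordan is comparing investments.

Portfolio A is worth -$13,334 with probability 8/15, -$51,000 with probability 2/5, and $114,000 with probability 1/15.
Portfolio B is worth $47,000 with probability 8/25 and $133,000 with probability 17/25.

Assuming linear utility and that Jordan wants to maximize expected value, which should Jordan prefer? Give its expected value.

Portfolio A = 8/15 × (-13334) + 2/5 × (-51000) + 1/15 × 114000 = -7111.4667 − 20400 + 7600 = -19911.4667
Portfolio B = 8/25 × 47000 + 17/25 × 133000 = 15040 + 90440 = 105480

Portfolio B ($105,480)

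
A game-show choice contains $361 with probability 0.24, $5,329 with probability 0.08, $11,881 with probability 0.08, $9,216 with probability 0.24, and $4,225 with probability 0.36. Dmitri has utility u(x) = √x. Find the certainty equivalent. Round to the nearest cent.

$4,298.11

E[u] = 0.24·√361 + 0.08·√5329 + 0.08·√11881 + 0.24·√9216 + 0.36·√4225 = 0.24·19 + 0.08·73 + 0.08·109 + 0.24·96 + 0.36·65 = 65.56
CE = (65.56)² = 4298.1136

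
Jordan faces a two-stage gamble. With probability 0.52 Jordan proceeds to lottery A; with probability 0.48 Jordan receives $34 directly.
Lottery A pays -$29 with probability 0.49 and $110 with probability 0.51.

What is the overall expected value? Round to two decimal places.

$38.10

EV(A) = 0.49 × (-29) + 0.51 × 110 = -14.21 + 56.1 = 41.89
Branch B: 34 (certain)
Overall = 0.52 × 41.89 + 0.48 × 34 = 21.7828 + 16.32 = 38.1028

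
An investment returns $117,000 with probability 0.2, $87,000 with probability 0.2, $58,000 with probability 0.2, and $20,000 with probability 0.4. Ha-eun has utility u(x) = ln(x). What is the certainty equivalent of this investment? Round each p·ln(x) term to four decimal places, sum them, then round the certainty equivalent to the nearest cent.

$47,273.26

E[u] = 0.2·ln(117000) + 0.2·ln(87000) + 0.2·ln(58000) + 0.4·ln(20000) = 2.3340 + 2.2747 + 2.1936 + 3.9614 = 10.7637
CE = e^10.7637 ≈ 47273.26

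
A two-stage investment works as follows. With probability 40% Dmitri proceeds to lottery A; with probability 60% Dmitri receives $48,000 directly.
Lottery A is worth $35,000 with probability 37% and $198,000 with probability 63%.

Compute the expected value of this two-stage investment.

EV(A) = 0.37 × 35000 + 0.63 × 198000 = 12950 + 124740 = 137690
Branch B: 48000 (certain)
Overall = 0.4 × 137690 + 0.6 × 48000 = 55076 + 28800 = 83876

$83,876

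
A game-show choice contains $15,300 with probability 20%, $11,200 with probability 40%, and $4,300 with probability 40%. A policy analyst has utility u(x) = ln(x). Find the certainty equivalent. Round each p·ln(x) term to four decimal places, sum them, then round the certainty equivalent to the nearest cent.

$8,128.24

E[u] = 0.2·ln(15300) + 0.4·ln(11200) + 0.4·ln(4300) = 1.9271 + 3.7295 + 3.3465 = 9.0031
CE = e^9.0031 ≈ 8128.24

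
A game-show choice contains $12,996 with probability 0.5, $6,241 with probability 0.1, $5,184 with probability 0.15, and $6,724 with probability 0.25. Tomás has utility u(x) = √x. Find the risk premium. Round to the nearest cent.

$326.26

E[u] = 0.5·√12996 + 0.1·√6241 + 0.15·√5184 + 0.25·√6724 = 0.5·114 + 0.1·79 + 0.15·72 + 0.25·82 = 96.2
CE = (96.2)² = 9254.44
Risk premium = EV − CE = 9580.7 − 9254.44 = 326.26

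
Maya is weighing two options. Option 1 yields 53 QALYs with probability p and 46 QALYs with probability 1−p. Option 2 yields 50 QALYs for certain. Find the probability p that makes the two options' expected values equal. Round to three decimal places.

p·53 + (1−p)·46 = 50
7p + 46 = 50
p = (50 − 46) / 7

p = 0.571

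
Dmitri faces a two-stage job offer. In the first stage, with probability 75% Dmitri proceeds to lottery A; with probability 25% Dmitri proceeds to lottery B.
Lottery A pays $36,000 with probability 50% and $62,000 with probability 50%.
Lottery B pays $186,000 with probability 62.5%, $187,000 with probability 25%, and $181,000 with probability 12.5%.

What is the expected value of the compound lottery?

$83,156.25

EV(A) = 0.5 × 36000 + 0.5 × 62000 = 18000 + 31000 = 49000
EV(B) = 0.625 × 186000 + 0.25 × 187000 + 0.125 × 181000 = 116250 + 46750 + 22625 = 185625
Overall = 0.75 × 49000 + 0.25 × 185625 = 36750 + 46406.25 = 83156.25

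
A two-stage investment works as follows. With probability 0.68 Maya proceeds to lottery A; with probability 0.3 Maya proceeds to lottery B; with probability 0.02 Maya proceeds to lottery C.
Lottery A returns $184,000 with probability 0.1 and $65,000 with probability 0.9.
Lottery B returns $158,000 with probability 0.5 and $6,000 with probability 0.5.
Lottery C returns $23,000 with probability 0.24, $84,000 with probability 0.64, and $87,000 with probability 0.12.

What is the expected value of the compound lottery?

$78,286.40

EV(A) = 0.1 × 184000 + 0.9 × 65000 = 18400 + 58500 = 76900
EV(B) = 0.5 × 158000 + 0.5 × 6000 = 79000 + 3000 = 82000
EV(C) = 0.24 × 23000 + 0.64 × 84000 + 0.12 × 87000 = 5520 + 53760 + 10440 = 69720
Overall = 0.68 × 76900 + 0.3 × 82000 + 0.02 × 69720 = 52292 + 24600 + 1394.4 = 78286.4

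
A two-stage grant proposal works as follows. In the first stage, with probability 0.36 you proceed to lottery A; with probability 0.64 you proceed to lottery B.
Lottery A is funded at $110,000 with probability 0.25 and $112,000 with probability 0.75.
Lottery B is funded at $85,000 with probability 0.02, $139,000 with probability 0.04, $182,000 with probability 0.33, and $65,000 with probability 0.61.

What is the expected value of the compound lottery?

$108,600.80

EV(A) = 0.25 × 110000 + 0.75 × 112000 = 27500 + 84000 = 111500
EV(B) = 0.02 × 85000 + 0.04 × 139000 + 0.33 × 182000 + 0.61 × 65000 = 1700 + 5560 + 60060 + 39650 = 106970
Overall = 0.36 × 111500 + 0.64 × 106970 = 40140 + 68460.8 = 108600.8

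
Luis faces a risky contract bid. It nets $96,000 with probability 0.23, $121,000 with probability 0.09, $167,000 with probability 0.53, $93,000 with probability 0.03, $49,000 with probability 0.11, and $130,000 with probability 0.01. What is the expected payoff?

EV = 0.23 × 96000 + 0.09 × 121000 + 0.53 × 167000 + 0.03 × 93000 + 0.11 × 49000 + 0.01 × 130000 = 22080 + 10890 + 88510 + 2790 + 5390 + 1300 = 130960

$130,960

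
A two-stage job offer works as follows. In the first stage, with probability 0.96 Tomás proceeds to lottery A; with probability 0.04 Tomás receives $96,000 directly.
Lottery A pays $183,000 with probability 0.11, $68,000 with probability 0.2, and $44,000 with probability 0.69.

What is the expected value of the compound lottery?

EV(A) = 0.11 × 183000 + 0.2 × 68000 + 0.69 × 44000 = 20130 + 13600 + 30360 = 64090
Branch B: 96000 (certain)
Overall = 0.96 × 64090 + 0.04 × 96000 = 61526.4 + 3840 = 65366.4

$65,366.40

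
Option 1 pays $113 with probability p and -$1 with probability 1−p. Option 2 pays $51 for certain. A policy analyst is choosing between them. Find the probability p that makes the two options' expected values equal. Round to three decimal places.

p = 0.456

p·113 + (1−p)·(-1) = 51
114p − 1 = 51
p = (51 + 1) / 114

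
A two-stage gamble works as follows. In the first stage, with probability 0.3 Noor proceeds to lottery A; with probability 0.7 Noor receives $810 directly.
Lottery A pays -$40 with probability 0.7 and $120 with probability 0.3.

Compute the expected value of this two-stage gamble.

EV(A) = 0.7 × (-40) + 0.3 × 120 = -28 + 36 = 8
Branch B: 810 (certain)
Overall = 0.3 × 8 + 0.7 × 810 = 2.4 + 567 = 569.4

$569.40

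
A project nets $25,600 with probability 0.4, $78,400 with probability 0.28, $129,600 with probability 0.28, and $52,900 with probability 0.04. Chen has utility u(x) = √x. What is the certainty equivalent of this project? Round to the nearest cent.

E[u] = 0.4·√25600 + 0.28·√78400 + 0.28·√129600 + 0.04·√52900 = 0.4·160 + 0.28·280 + 0.28·360 + 0.04·230 = 252.4
CE = (252.4)² = 63705.76

$63,705.76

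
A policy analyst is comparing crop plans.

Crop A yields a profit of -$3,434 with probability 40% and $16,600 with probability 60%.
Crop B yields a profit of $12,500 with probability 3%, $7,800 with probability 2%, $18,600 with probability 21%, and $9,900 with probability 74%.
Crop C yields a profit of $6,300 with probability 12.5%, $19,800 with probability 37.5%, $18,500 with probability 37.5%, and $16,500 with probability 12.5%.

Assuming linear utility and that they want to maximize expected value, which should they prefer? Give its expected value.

Crop C ($17,212.50)

Crop A = 0.4 × (-3434) + 0.6 × 16600 = -1373.6 + 9960 = 8586.4
Crop B = 0.03 × 12500 + 0.02 × 7800 + 0.21 × 18600 + 0.74 × 9900 = 375 + 156 + 3906 + 7326 = 11763
Crop C = 0.125 × 6300 + 0.375 × 19800 + 0.375 × 18500 + 0.125 × 16500 = 787.5 + 7425 + 6937.5 + 2062.5 = 17212.5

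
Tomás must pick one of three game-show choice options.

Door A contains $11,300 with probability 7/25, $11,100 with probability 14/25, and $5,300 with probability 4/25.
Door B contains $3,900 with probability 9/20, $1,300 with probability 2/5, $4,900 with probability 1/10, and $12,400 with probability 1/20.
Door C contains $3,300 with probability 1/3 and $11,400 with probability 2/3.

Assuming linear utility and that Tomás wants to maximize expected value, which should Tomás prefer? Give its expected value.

Door A = 7/25 × 11300 + 14/25 × 11100 + 4/25 × 5300 = 3164 + 6216 + 848 = 10228
Door B = 9/20 × 3900 + 2/5 × 1300 + 1/10 × 4900 + 1/20 × 12400 = 1755 + 520 + 490 + 620 = 3385
Door C = 1/3 × 3300 + 2/3 × 11400 = 1100 + 7600 = 8700

Door A ($10,228)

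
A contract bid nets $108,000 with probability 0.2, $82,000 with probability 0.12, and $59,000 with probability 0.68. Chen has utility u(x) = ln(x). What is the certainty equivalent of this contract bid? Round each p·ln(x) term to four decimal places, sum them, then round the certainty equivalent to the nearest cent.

E[u] = 0.2·ln(108000) + 0.12·ln(82000) + 0.68·ln(59000) = 2.3180 + 1.3577 + 7.4700 = 11.1457
CE = e^11.1457 ≈ 69265.35

$69,265.35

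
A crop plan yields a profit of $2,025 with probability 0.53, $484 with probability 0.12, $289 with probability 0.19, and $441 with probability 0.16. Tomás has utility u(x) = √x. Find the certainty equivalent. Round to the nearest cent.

E[u] = 0.53·√2025 + 0.12·√484 + 0.19·√289 + 0.16·√441 = 0.53·45 + 0.12·22 + 0.19·17 + 0.16·21 = 33.08
CE = (33.08)² = 1094.2864

$1,094.29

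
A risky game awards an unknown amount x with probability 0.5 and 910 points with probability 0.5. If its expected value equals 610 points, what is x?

x = 310 points

0.5·x + 0.5·910 = 610
0.5·x = 610 − 455 = 155
x = 155 / 0.5 = 310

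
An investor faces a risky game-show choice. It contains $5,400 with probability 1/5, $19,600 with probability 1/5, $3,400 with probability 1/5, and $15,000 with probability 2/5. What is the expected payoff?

$11,680

EV = 1/5 × 5400 + 1/5 × 19600 + 1/5 × 3400 + 2/5 × 15000 = 1080 + 3920 + 680 + 6000 = 11680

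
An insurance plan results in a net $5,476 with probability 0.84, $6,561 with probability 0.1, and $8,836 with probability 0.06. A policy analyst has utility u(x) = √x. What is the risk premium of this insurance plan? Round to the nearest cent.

E[u] = 0.84·√5476 + 0.1·√6561 + 0.06·√8836 = 0.84·74 + 0.1·81 + 0.06·94 = 75.9
CE = (75.9)² = 5760.81
Risk premium = EV − CE = 5786.1 − 5760.81 = 25.29

$25.29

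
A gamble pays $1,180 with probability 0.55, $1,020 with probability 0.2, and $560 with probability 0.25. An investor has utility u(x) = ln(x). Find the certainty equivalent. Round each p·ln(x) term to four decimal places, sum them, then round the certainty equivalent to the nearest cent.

E[u] = 0.55·ln(1180) + 0.2·ln(1020) + 0.25·ln(560) = 3.8903 + 1.3855 + 1.5820 = 6.8578
CE = e^6.8578 ≈ 951.27

$951.27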